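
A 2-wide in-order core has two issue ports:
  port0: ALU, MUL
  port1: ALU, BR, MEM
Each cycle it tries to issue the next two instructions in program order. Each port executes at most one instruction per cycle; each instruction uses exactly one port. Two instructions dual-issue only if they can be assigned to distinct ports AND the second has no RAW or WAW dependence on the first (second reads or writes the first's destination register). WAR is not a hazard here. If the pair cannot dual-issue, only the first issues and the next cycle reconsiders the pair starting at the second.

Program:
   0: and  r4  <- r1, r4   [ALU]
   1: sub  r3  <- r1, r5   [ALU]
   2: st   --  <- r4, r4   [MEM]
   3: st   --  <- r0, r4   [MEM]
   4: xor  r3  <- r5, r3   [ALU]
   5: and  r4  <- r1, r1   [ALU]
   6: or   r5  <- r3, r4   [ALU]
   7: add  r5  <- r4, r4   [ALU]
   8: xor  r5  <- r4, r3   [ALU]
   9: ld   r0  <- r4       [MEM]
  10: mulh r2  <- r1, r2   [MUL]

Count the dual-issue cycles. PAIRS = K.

PAIRS = 3

c0: i0/i1 and.ALU;sub.ALU  2-wide
c1: i2 st.MEM  no-port MEM/MEM
c2: i3/i4 st.MEM;xor.ALU  2-wide
c3: i5 and.ALU  RAW r4
c4: i6 or.ALU  WAW r5
c5: i7 add.ALU  WAW r5
c6: i8/i9 xor.ALU;ld.MEM  2-wide
c7: i10 mulh.MUL  tail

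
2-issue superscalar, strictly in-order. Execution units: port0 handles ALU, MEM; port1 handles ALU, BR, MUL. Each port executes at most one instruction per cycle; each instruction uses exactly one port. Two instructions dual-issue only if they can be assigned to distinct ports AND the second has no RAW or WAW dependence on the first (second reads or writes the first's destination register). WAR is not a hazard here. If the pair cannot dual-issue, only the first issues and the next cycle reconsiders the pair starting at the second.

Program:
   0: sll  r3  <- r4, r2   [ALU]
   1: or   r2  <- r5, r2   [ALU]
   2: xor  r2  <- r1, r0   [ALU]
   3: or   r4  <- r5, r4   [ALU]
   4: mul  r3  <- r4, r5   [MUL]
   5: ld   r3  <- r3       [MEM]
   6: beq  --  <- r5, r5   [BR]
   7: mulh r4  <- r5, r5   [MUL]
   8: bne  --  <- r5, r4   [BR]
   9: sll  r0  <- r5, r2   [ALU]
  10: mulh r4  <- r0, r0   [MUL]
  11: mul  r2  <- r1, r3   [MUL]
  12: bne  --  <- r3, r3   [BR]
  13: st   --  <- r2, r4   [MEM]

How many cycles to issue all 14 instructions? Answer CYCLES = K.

CYCLES = 9

  cy0 -> i0,i1 (sll.ALU/or.ALU) dual
  cy1 -> i2,i3 (xor.ALU/or.ALU) dual
  cy2 -> i4 (mul.MUL) RAW+WAW r3
  cy3 -> i5,i6 (ld.MEM/beq.BR) dual
  cy4 -> i7 (mulh.MUL) no-port MUL/BR
  cy5 -> i8,i9 (bne.BR/sll.ALU) dual
  cy6 -> i10 (mulh.MUL) no-port MUL/MUL
  cy7 -> i11 (mul.MUL) no-port MUL/BR
  cy8 -> i12,i13 (bne.BR/st.MEM) dual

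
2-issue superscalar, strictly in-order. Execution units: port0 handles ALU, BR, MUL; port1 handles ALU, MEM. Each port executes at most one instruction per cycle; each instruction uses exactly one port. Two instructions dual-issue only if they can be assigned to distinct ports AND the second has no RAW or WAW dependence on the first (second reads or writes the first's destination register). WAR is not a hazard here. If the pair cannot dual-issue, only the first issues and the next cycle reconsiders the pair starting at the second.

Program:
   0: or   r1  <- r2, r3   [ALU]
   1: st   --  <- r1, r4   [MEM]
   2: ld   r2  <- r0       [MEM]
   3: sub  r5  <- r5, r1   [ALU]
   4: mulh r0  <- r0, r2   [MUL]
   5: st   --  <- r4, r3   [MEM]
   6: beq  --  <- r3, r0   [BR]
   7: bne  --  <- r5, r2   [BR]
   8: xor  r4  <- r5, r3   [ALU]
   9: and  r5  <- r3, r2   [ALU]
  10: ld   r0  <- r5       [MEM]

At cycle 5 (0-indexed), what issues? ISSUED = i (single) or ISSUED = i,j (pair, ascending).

ISSUED = 7,8

c0: i0 or.ALU  RAW r1
c1: i1 st.MEM  no-port MEM/MEM
c2: i2/i3 ld.MEM;sub.ALU  2-wide
c3: i4/i5 mulh.MUL;st.MEM  2-wide
c4: i6 beq.BR  no-port BR/BR
c5: i7/i8 bne.BR;xor.ALU  2-wide
c6: i9 and.ALU  RAW r5
c7: i10 ld.MEM  tail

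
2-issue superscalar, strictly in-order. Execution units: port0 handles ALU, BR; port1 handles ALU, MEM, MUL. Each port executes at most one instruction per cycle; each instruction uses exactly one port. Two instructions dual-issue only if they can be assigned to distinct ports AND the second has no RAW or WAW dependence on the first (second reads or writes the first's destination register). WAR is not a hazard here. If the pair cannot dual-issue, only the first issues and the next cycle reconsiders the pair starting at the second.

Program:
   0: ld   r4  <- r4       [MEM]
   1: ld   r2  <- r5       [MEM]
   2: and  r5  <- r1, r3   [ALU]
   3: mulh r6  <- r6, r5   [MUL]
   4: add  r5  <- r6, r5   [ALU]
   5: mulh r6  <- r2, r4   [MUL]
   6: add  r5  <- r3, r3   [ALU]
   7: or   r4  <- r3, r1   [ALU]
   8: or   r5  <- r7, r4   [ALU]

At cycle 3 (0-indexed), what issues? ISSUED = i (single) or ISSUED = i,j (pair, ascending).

  cy0 -> i0 (ld) no-port MEM/MEM
  cy1 -> i1+i2 (ld/and) pair
  cy2 -> i3 (mulh) RAW r6
  cy3 -> i4+i5 (add/mulh) pair
  cy4 -> i6+i7 (add/or) pair
  cy5 -> i8 (or) tail

ISSUED = 4,5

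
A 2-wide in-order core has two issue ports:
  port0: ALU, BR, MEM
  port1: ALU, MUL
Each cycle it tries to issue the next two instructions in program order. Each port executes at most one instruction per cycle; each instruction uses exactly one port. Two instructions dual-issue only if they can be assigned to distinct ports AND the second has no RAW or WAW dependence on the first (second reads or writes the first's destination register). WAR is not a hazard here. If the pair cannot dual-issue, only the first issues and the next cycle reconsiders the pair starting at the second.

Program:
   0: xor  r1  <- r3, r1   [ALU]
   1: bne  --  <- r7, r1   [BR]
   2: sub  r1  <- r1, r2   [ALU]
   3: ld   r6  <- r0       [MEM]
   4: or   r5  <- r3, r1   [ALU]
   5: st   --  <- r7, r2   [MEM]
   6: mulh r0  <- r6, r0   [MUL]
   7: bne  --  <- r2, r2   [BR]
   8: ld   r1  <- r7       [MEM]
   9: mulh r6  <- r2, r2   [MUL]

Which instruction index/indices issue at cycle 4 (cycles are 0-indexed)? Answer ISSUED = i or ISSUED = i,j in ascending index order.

ISSUED = 7

c0: i0 xor  RAW r1
c1: i1&i2 bne+sub  2-wide
c2: i3&i4 ld+or  2-wide
c3: i5&i6 st+mulh  2-wide
c4: i7 bne  no-port BR/MEM
c5: i8&i9 ld+mulh  2-wide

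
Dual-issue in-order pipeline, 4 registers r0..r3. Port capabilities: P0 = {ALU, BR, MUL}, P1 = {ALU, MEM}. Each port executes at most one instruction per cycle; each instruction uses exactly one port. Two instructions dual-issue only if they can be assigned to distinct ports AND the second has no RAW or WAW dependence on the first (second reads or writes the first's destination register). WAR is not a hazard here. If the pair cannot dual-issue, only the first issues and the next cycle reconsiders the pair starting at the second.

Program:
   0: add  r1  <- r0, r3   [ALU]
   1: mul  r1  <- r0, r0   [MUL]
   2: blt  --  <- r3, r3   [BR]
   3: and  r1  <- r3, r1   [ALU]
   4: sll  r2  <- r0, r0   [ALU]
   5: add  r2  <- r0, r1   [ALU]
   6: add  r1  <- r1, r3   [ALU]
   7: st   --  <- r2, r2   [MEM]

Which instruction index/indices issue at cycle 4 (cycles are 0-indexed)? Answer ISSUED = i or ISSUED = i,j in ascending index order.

c0: i0 add.ALU  WAW r1
c1: i1 mul.MUL  no-port MUL/BR
c2: i2&i3 blt.BR and.ALU  pair
c3: i4 sll.ALU  WAW r2
c4: i5&i6 add.ALU add.ALU  pair
c5: i7 st.MEM  tail

ISSUED = 5,6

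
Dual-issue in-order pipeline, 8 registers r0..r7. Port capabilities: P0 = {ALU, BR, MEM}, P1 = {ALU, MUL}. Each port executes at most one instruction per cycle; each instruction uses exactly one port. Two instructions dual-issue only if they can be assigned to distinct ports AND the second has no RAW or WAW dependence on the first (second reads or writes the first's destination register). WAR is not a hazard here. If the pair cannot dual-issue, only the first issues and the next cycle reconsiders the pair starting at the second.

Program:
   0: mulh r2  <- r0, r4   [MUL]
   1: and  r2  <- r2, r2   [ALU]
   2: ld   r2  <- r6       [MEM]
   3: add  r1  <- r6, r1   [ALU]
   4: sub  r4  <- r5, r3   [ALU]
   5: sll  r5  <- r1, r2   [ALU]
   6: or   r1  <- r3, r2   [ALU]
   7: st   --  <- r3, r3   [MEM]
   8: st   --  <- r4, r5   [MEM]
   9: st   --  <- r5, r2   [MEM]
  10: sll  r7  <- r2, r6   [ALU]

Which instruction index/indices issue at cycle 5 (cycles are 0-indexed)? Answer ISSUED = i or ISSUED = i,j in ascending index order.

#0 head=0: mulh i0 RAW+WAW r2
#1 head=1: and i1 WAW r2
#2 head=2: ld/add i2,i3 2-wide
#3 head=4: sub/sll i4,i5 2-wide
#4 head=6: or/st i6,i7 2-wide
#5 head=8: st i8 no-port MEM/MEM
#6 head=9: st/sll i9,i10 2-wide

ISSUED = 8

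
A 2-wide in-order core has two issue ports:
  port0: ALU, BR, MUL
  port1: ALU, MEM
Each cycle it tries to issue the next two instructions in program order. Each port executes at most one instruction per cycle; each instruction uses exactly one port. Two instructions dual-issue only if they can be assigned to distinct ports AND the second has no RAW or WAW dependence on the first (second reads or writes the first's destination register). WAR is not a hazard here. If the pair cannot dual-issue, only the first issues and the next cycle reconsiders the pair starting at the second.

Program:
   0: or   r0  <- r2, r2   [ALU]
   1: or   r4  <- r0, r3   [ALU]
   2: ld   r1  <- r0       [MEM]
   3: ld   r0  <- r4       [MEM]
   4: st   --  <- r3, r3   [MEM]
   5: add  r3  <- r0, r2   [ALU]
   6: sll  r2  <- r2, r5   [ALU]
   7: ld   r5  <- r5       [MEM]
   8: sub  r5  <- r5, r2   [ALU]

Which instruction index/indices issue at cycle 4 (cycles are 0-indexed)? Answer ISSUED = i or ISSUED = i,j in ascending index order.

0. or @i0  | RAW r0
1. or+ld @i1/i2  | dual
2. ld @i3  | no-port MEM/MEM
3. st+add @i4/i5  | dual
4. sll+ld @i6/i7  | dual
5. sub @i8  | tail

ISSUED = 6,7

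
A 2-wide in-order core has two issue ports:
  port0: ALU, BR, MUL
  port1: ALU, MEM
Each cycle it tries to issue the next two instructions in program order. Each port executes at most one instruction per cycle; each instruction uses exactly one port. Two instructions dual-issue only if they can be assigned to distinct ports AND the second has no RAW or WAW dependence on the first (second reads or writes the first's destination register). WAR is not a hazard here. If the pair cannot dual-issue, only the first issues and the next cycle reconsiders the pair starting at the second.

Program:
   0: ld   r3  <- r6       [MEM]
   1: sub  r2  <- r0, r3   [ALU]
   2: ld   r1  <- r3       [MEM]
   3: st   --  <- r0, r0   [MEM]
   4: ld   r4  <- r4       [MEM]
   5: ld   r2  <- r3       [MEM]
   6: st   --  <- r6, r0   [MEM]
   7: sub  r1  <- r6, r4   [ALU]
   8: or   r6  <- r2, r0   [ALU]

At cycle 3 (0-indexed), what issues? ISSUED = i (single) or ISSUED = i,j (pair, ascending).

ISSUED = 4

c0: i0 ld  RAW r3
c1: i1,i2 sub/ld  2-wide
c2: i3 st  no-port MEM/MEM
c3: i4 ld  no-port MEM/MEM
c4: i5 ld  no-port MEM/MEM
c5: i6,i7 st/sub  2-wide
c6: i8 or  tail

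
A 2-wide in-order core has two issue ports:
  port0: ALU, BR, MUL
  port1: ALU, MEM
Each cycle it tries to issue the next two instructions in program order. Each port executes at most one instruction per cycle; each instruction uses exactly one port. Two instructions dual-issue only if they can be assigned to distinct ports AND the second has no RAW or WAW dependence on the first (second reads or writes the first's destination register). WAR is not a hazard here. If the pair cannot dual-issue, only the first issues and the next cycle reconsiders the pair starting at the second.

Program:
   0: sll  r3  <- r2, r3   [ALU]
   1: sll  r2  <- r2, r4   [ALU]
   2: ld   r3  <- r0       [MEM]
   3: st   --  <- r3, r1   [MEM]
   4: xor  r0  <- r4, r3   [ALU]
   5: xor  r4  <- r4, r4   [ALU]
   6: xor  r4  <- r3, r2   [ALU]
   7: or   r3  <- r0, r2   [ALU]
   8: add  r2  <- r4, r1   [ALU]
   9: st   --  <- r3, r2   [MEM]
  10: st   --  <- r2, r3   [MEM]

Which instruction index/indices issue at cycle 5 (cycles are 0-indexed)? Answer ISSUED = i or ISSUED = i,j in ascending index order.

  cy0 -> i0&i1 (sll+sll) 2-wide
  cy1 -> i2 (ld) no-port MEM/MEM
  cy2 -> i3&i4 (st+xor) 2-wide
  cy3 -> i5 (xor) WAW r4
  cy4 -> i6&i7 (xor+or) 2-wide
  cy5 -> i8 (add) RAW r2
  cy6 -> i9 (st) no-port MEM/MEM
  cy7 -> i10 (st) tail

ISSUED = 8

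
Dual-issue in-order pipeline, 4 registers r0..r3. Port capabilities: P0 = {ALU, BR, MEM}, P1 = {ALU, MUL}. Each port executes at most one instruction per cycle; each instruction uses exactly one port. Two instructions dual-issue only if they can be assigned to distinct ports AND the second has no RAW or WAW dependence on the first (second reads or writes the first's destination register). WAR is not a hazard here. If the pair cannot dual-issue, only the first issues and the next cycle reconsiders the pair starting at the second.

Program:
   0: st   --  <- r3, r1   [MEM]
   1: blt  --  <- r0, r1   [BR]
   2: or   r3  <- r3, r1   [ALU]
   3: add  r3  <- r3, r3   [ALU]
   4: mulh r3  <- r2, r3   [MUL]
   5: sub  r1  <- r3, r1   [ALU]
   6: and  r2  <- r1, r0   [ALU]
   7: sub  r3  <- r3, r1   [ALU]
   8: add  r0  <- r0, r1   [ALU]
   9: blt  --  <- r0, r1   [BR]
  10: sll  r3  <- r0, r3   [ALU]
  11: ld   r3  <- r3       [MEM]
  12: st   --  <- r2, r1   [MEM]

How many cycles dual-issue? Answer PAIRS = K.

PAIRS = 3

  cy0 -> i0 (st.MEM) no-port MEM/BR
  cy1 -> i1+i2 (blt.BR/or.ALU) pair
  cy2 -> i3 (add.ALU) RAW+WAW r3
  cy3 -> i4 (mulh.MUL) RAW r3
  cy4 -> i5 (sub.ALU) RAW r1
  cy5 -> i6+i7 (and.ALU/sub.ALU) pair
  cy6 -> i8 (add.ALU) RAW r0
  cy7 -> i9+i10 (blt.BR/sll.ALU) pair
  cy8 -> i11 (ld.MEM) no-port MEM/MEM
  cy9 -> i12 (st.MEM) tail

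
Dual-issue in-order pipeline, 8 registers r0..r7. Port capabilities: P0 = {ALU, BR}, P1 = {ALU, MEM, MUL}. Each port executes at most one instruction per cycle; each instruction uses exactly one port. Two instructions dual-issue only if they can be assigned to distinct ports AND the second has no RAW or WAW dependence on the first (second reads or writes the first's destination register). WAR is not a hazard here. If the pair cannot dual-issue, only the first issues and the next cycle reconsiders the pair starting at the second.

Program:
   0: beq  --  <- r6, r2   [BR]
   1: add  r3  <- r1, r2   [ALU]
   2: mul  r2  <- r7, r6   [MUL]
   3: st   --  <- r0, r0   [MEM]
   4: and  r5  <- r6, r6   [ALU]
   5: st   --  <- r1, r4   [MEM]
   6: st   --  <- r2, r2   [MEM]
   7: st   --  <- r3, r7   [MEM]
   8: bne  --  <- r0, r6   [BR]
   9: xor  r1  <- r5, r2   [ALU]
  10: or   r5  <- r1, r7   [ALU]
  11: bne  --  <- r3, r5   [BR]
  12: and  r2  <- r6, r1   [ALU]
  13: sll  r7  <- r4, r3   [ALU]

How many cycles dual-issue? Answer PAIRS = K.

c0: i0/i1 beq;add  pair
c1: i2 mul  no-port MUL/MEM
c2: i3/i4 st;and  pair
c3: i5 st  no-port MEM/MEM
c4: i6 st  no-port MEM/MEM
c5: i7/i8 st;bne  pair
c6: i9 xor  RAW r1
c7: i10 or  RAW r5
c8: i11/i12 bne;and  pair
c9: i13 sll  tail

PAIRS = 4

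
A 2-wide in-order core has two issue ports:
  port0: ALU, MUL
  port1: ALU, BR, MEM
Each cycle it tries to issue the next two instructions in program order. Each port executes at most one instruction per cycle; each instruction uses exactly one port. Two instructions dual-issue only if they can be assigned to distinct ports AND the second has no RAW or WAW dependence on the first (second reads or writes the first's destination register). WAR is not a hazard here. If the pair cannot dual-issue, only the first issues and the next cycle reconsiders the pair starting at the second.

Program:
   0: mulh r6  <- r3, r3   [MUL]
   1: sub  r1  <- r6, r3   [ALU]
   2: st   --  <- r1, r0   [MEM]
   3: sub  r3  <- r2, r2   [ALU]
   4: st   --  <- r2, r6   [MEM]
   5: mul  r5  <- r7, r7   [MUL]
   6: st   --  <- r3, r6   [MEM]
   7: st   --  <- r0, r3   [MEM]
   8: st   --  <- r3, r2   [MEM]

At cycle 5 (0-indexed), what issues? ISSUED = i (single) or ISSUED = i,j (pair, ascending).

ISSUED = 7

c0: i0 mulh.MUL  RAW r6
c1: i1 sub.ALU  RAW r1
c2: i2/i3 st.MEM/sub.ALU  dual
c3: i4/i5 st.MEM/mul.MUL  dual
c4: i6 st.MEM  no-port MEM/MEM
c5: i7 st.MEM  no-port MEM/MEM
c6: i8 st.MEM  tail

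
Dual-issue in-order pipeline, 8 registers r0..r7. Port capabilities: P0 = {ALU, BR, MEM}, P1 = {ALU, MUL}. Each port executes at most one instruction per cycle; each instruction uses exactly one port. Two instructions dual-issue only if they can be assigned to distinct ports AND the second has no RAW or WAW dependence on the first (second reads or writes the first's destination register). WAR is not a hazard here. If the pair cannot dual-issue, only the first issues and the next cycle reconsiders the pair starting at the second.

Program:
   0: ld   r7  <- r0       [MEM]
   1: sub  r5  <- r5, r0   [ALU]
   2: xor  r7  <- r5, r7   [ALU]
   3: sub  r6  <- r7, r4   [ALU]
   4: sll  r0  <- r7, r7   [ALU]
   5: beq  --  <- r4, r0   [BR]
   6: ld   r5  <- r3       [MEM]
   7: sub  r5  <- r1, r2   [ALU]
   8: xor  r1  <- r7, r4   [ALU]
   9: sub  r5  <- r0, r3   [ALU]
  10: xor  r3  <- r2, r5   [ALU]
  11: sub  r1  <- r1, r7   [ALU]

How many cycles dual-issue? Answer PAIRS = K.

0. ld.MEM+sub.ALU @i0+i1  | pair
1. xor.ALU @i2  | RAW r7
2. sub.ALU+sll.ALU @i3+i4  | pair
3. beq.BR @i5  | no-port BR/MEM
4. ld.MEM @i6  | WAW r5
5. sub.ALU+xor.ALU @i7+i8  | pair
6. sub.ALU @i9  | RAW r5
7. xor.ALU+sub.ALU @i10+i11  | pair

PAIRS = 4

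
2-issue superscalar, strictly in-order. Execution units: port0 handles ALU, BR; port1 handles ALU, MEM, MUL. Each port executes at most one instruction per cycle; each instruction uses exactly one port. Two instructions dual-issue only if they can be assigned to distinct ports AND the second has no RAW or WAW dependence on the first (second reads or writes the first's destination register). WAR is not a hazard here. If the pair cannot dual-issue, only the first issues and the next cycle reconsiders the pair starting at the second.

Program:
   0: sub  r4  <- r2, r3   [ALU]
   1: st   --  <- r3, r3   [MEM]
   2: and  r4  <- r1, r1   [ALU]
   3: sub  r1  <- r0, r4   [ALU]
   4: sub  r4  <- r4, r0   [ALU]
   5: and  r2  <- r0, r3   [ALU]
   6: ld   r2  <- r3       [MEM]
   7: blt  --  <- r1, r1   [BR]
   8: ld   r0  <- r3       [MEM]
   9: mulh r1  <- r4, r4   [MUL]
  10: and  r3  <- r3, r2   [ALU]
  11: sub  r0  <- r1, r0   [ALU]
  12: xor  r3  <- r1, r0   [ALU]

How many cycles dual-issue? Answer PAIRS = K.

#0 head=0: sub.ALU st.MEM i0/i1 2-wide
#1 head=2: and.ALU i2 RAW r4
#2 head=3: sub.ALU sub.ALU i3/i4 2-wide
#3 head=5: and.ALU i5 WAW r2
#4 head=6: ld.MEM blt.BR i6/i7 2-wide
#5 head=8: ld.MEM i8 no-port MEM/MUL
#6 head=9: mulh.MUL and.ALU i9/i10 2-wide
#7 head=11: sub.ALU i11 RAW r0
#8 head=12: xor.ALU i12 tail

PAIRS = 4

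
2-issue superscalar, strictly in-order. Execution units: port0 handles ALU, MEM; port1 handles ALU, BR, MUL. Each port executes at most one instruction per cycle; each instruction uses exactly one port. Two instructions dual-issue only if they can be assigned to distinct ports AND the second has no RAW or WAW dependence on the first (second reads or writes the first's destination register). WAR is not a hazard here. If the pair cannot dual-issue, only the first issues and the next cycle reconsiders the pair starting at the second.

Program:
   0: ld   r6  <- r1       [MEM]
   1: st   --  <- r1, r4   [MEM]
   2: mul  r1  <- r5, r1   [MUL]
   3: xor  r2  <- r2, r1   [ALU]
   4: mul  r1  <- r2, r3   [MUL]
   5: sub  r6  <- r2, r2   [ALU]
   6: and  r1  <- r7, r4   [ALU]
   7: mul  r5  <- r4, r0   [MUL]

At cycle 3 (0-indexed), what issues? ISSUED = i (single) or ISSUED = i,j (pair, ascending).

0. ld.MEM @i0  | no-port MEM/MEM
1. st.MEM;mul.MUL @i1,i2  | dual
2. xor.ALU @i3  | RAW r2
3. mul.MUL;sub.ALU @i4,i5  | dual
4. and.ALU;mul.MUL @i6,i7  | dual

ISSUED = 4,5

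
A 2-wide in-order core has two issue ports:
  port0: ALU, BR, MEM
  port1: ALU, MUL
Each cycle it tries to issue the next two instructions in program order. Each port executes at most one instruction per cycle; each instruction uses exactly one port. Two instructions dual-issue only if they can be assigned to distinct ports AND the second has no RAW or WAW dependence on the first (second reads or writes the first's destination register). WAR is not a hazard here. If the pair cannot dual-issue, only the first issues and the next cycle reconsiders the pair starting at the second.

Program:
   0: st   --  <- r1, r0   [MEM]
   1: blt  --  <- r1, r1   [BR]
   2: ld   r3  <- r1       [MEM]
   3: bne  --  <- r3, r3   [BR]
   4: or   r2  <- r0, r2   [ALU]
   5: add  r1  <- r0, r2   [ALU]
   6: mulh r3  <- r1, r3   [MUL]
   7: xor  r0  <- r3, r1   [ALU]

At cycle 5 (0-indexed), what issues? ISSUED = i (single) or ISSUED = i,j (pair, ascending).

0. st @i0  | no-port MEM/BR
1. blt @i1  | no-port BR/MEM
2. ld @i2  | no-port MEM/BR
3. bne+or @i3/i4  | pair
4. add @i5  | RAW r1
5. mulh @i6  | RAW r3
6. xor @i7  | tail

ISSUED = 6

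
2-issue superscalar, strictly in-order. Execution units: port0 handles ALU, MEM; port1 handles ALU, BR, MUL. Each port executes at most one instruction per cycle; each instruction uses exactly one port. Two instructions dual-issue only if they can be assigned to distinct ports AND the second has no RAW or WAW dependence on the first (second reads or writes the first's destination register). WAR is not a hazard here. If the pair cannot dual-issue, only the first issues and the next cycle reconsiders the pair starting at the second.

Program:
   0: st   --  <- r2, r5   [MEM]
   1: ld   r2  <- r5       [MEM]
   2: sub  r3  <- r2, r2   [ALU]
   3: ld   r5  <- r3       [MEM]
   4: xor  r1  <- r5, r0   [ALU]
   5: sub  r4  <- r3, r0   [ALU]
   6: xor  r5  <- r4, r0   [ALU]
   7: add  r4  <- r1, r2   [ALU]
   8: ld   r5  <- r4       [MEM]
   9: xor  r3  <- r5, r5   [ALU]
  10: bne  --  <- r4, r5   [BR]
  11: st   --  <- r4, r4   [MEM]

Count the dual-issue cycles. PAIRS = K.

PAIRS = 3

#0 head=0: st.MEM i0 no-port MEM/MEM
#1 head=1: ld.MEM i1 RAW r2
#2 head=2: sub.ALU i2 RAW r3
#3 head=3: ld.MEM i3 RAW r5
#4 head=4: xor.ALU+sub.ALU i4,i5 pair
#5 head=6: xor.ALU+add.ALU i6,i7 pair
#6 head=8: ld.MEM i8 RAW r5
#7 head=9: xor.ALU+bne.BR i9,i10 pair
#8 head=11: st.MEM i11 tail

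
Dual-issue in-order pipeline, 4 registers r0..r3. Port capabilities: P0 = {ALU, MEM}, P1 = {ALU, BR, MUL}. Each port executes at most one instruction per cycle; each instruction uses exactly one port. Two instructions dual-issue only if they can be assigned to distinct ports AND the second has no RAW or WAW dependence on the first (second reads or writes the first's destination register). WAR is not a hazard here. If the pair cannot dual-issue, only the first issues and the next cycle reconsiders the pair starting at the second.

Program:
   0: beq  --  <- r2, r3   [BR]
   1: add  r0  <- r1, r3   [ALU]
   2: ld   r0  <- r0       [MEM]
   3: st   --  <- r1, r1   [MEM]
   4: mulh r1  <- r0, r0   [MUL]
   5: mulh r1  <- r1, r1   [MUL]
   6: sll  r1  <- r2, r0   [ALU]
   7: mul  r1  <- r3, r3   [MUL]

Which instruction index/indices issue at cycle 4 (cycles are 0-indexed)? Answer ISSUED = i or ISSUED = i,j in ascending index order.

0. beq;add @i0&i1  | pair
1. ld @i2  | no-port MEM/MEM
2. st;mulh @i3&i4  | pair
3. mulh @i5  | WAW r1
4. sll @i6  | WAW r1
5. mul @i7  | tail

ISSUED = 6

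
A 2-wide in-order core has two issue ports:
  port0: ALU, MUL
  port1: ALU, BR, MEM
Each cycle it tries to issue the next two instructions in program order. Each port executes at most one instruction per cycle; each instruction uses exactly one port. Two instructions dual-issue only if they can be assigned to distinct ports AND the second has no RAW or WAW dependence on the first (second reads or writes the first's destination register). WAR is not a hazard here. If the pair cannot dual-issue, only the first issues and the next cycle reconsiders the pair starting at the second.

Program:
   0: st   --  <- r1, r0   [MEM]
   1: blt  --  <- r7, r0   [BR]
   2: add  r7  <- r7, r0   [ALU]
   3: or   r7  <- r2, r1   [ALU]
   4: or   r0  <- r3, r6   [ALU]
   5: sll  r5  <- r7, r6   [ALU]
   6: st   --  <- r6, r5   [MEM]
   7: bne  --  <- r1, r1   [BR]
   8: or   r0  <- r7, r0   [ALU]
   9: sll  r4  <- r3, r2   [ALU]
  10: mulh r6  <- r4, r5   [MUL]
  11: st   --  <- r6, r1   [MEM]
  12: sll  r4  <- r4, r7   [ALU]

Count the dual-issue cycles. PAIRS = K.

PAIRS = 4

t=0 i0:st ; no-port MEM/BR
t=1 i1/i2:blt add ; 2-wide
t=2 i3/i4:or or ; 2-wide
t=3 i5:sll ; RAW r5
t=4 i6:st ; no-port MEM/BR
t=5 i7/i8:bne or ; 2-wide
t=6 i9:sll ; RAW r4
t=7 i10:mulh ; RAW r6
t=8 i11/i12:st sll ; 2-wide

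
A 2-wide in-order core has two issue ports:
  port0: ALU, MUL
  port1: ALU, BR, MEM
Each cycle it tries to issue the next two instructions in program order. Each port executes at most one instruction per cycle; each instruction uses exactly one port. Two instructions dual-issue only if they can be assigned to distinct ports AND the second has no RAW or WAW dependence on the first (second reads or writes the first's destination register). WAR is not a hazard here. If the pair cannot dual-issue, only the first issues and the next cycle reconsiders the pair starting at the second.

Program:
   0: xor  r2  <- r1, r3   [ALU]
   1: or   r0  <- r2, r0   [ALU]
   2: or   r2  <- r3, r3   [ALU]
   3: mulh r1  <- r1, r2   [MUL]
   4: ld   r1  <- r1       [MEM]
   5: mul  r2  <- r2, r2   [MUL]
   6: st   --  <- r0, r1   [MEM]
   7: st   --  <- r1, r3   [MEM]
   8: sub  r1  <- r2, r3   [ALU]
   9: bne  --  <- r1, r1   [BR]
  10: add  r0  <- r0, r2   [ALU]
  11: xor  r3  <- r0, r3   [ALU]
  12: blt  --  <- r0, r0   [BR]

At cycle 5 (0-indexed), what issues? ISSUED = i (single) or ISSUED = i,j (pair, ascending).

ISSUED = 7,8

#0 head=0: xor.ALU i0 RAW r2
#1 head=1: or.ALU/or.ALU i1/i2 2-wide
#2 head=3: mulh.MUL i3 RAW+WAW r1
#3 head=4: ld.MEM/mul.MUL i4/i5 2-wide
#4 head=6: st.MEM i6 no-port MEM/MEM
#5 head=7: st.MEM/sub.ALU i7/i8 2-wide
#6 head=9: bne.BR/add.ALU i9/i10 2-wide
#7 head=11: xor.ALU/blt.BR i11/i12 2-wide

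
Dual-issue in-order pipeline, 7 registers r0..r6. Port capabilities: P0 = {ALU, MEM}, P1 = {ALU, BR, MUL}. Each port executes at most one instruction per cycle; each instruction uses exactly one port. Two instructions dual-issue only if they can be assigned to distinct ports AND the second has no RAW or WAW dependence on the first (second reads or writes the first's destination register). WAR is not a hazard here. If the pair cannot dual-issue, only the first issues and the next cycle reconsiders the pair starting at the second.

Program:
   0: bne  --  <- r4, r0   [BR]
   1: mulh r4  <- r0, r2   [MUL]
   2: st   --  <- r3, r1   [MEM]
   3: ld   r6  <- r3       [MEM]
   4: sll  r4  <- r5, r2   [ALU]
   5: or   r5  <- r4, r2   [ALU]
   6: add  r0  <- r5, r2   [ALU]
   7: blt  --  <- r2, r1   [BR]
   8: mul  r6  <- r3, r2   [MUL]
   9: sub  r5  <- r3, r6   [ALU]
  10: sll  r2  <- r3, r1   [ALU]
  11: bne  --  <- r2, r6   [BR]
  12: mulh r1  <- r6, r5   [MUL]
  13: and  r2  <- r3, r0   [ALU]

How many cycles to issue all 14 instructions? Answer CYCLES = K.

CYCLES = 9

c0: i0 bne  no-port BR/MUL
c1: i1/i2 mulh st  2-wide
c2: i3/i4 ld sll  2-wide
c3: i5 or  RAW r5
c4: i6/i7 add blt  2-wide
c5: i8 mul  RAW r6
c6: i9/i10 sub sll  2-wide
c7: i11 bne  no-port BR/MUL
c8: i12/i13 mulh and  2-wide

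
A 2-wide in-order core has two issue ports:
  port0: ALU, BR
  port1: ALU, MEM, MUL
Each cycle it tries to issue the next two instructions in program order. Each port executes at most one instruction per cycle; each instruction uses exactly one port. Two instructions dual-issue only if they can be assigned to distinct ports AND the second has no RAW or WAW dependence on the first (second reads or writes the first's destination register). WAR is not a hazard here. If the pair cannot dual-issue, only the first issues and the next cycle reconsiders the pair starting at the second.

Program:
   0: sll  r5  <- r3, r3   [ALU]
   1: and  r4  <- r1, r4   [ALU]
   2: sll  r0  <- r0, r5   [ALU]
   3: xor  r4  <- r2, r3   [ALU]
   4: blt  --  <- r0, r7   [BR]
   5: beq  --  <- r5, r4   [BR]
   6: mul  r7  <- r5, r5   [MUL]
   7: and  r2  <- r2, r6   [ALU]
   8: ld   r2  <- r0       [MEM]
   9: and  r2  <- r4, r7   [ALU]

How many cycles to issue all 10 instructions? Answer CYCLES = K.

c0: i0+i1 sll;and  2-wide
c1: i2+i3 sll;xor  2-wide
c2: i4 blt  no-port BR/BR
c3: i5+i6 beq;mul  2-wide
c4: i7 and  WAW r2
c5: i8 ld  WAW r2
c6: i9 and  tail

CYCLES = 7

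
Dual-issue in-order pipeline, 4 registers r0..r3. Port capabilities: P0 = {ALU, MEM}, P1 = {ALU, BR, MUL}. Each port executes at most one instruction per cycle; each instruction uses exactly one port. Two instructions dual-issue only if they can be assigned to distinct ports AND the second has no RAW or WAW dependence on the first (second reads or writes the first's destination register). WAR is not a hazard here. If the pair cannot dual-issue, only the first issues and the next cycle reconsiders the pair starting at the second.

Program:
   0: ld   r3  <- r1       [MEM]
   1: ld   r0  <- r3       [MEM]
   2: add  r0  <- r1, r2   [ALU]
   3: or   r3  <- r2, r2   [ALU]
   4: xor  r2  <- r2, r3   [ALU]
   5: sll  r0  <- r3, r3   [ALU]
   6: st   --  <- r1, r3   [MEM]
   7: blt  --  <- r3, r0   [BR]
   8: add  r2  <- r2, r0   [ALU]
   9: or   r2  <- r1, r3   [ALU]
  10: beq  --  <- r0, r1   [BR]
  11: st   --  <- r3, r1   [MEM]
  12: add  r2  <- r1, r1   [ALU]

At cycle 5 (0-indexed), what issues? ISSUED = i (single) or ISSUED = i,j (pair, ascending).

ISSUED = 8

c0: i0 ld  no-port MEM/MEM
c1: i1 ld  WAW r0
c2: i2&i3 add;or  2-wide
c3: i4&i5 xor;sll  2-wide
c4: i6&i7 st;blt  2-wide
c5: i8 add  WAW r2
c6: i9&i10 or;beq  2-wide
c7: i11&i12 st;add  2-wide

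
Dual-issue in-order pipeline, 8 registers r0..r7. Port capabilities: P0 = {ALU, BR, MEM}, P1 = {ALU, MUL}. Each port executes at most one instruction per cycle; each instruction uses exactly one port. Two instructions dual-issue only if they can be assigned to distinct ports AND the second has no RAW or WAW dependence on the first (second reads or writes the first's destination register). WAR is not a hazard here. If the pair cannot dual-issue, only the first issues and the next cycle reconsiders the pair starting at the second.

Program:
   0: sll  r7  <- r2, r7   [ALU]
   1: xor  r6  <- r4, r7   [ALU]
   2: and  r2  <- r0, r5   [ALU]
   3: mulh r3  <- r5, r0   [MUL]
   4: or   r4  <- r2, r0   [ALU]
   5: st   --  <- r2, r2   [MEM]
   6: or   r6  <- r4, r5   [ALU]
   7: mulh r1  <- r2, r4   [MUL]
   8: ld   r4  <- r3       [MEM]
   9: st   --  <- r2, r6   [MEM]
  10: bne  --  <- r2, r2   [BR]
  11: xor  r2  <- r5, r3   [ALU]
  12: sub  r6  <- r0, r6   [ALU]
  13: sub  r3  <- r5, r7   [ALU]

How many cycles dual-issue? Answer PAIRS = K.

PAIRS = 6

[0] i0  sll  -- RAW r7
[1] i1+i2  xor and  -- pair
[2] i3+i4  mulh or  -- pair
[3] i5+i6  st or  -- pair
[4] i7+i8  mulh ld  -- pair
[5] i9  st  -- no-port MEM/BR
[6] i10+i11  bne xor  -- pair
[7] i12+i13  sub sub  -- pair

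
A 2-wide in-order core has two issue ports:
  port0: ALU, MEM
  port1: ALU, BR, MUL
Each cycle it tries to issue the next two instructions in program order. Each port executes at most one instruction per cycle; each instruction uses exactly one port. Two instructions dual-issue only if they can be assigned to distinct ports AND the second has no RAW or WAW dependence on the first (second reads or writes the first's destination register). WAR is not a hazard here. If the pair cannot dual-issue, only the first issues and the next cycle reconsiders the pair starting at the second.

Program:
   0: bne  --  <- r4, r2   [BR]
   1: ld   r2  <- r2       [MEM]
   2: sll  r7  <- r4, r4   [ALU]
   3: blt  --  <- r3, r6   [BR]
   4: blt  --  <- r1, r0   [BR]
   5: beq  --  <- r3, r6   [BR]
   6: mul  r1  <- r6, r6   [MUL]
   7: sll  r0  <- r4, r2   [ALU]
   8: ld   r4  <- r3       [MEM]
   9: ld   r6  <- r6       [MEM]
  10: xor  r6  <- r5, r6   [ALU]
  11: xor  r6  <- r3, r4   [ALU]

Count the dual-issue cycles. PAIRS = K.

PAIRS = 3

t=0 i0/i1:bne ld ; pair
t=1 i2/i3:sll blt ; pair
t=2 i4:blt ; no-port BR/BR
t=3 i5:beq ; no-port BR/MUL
t=4 i6/i7:mul sll ; pair
t=5 i8:ld ; no-port MEM/MEM
t=6 i9:ld ; RAW+WAW r6
t=7 i10:xor ; WAW r6
t=8 i11:xor ; tail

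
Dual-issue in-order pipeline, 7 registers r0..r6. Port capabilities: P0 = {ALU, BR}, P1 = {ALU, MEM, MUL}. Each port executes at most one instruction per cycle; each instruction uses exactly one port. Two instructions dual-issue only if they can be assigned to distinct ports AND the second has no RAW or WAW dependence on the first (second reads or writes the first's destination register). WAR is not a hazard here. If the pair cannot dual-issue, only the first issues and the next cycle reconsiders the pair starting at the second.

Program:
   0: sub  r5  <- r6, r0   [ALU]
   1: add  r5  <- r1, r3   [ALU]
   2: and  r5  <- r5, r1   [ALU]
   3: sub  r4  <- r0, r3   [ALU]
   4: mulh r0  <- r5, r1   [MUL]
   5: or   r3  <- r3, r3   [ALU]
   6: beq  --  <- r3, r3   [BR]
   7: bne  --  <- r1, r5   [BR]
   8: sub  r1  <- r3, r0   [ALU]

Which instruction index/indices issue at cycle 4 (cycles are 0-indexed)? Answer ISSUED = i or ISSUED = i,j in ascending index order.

  cy0 -> i0 (sub.ALU) WAW r5
  cy1 -> i1 (add.ALU) RAW+WAW r5
  cy2 -> i2/i3 (and.ALU sub.ALU) pair
  cy3 -> i4/i5 (mulh.MUL or.ALU) pair
  cy4 -> i6 (beq.BR) no-port BR/BR
  cy5 -> i7/i8 (bne.BR sub.ALU) pair

ISSUED = 6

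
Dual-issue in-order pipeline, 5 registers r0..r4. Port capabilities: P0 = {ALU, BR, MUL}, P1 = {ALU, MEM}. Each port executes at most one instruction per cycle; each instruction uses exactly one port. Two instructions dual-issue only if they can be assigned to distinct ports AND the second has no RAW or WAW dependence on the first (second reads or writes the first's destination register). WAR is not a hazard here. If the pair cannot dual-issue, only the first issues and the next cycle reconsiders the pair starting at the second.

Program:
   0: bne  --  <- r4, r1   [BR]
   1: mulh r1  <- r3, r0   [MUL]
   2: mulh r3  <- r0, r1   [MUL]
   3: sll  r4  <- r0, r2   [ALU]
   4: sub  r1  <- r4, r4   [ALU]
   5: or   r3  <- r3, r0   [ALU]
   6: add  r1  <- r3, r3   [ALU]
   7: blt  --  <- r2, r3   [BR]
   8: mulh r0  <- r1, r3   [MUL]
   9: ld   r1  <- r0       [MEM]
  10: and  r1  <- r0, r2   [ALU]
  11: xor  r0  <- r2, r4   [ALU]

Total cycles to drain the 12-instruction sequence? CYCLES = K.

[0] i0  bne  -- no-port BR/MUL
[1] i1  mulh  -- no-port MUL/MUL
[2] i2+i3  mulh;sll  -- pair
[3] i4+i5  sub;or  -- pair
[4] i6+i7  add;blt  -- pair
[5] i8  mulh  -- RAW r0
[6] i9  ld  -- WAW r1
[7] i10+i11  and;xor  -- pair

CYCLES = 8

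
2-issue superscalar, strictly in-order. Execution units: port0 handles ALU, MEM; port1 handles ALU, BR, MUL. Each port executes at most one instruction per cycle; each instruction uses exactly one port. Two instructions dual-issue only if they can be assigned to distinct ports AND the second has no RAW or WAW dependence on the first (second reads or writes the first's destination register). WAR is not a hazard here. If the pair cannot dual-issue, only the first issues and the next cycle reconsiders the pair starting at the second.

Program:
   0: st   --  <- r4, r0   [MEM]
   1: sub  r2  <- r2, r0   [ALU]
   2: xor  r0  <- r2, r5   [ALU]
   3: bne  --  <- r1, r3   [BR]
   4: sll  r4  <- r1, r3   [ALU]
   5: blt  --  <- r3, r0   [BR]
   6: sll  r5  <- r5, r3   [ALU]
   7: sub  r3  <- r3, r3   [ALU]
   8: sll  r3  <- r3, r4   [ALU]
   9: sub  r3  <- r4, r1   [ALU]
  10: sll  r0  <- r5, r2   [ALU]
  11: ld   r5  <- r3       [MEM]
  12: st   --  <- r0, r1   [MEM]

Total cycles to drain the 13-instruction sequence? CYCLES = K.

[0] i0&i1  st.MEM/sub.ALU  -- dual
[1] i2&i3  xor.ALU/bne.BR  -- dual
[2] i4&i5  sll.ALU/blt.BR  -- dual
[3] i6&i7  sll.ALU/sub.ALU  -- dual
[4] i8  sll.ALU  -- WAW r3
[5] i9&i10  sub.ALU/sll.ALU  -- dual
[6] i11  ld.MEM  -- no-port MEM/MEM
[7] i12  st.MEM  -- tail

CYCLES = 8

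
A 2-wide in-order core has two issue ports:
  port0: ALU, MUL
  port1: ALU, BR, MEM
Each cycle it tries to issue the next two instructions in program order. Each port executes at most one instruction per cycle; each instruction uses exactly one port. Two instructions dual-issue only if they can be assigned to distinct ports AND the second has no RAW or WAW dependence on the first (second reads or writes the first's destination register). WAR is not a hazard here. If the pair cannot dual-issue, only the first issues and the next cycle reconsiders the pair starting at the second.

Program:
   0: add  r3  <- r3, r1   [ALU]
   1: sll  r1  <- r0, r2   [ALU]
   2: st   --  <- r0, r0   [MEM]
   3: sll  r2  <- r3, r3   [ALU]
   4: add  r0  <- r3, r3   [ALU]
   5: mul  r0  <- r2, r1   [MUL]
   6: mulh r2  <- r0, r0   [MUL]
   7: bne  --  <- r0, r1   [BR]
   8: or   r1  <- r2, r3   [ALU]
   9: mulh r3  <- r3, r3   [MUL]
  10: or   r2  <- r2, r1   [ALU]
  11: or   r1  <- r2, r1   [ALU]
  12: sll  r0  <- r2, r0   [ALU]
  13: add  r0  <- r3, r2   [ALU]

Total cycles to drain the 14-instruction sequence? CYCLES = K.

#0 head=0: add/sll i0,i1 dual
#1 head=2: st/sll i2,i3 dual
#2 head=4: add i4 WAW r0
#3 head=5: mul i5 no-port MUL/MUL
#4 head=6: mulh/bne i6,i7 dual
#5 head=8: or/mulh i8,i9 dual
#6 head=10: or i10 RAW r2
#7 head=11: or/sll i11,i12 dual
#8 head=13: add i13 tail

CYCLES = 9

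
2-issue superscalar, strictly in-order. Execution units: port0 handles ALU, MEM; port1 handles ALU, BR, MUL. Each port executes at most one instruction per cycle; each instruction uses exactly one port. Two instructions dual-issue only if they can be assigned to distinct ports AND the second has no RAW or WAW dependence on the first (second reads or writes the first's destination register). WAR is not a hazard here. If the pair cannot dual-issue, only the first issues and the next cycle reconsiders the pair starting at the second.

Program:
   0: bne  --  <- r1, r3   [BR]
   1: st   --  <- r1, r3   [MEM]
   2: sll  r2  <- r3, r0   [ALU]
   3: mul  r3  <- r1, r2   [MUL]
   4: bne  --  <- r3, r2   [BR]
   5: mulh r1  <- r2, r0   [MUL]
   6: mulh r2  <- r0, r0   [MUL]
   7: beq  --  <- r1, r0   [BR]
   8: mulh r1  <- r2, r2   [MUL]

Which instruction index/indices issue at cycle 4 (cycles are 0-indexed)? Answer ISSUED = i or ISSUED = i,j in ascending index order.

t=0 i0/i1:bne.BR;st.MEM ; 2-wide
t=1 i2:sll.ALU ; RAW r2
t=2 i3:mul.MUL ; no-port MUL/BR
t=3 i4:bne.BR ; no-port BR/MUL
t=4 i5:mulh.MUL ; no-port MUL/MUL
t=5 i6:mulh.MUL ; no-port MUL/BR
t=6 i7:beq.BR ; no-port BR/MUL
t=7 i8:mulh.MUL ; tail

ISSUED = 5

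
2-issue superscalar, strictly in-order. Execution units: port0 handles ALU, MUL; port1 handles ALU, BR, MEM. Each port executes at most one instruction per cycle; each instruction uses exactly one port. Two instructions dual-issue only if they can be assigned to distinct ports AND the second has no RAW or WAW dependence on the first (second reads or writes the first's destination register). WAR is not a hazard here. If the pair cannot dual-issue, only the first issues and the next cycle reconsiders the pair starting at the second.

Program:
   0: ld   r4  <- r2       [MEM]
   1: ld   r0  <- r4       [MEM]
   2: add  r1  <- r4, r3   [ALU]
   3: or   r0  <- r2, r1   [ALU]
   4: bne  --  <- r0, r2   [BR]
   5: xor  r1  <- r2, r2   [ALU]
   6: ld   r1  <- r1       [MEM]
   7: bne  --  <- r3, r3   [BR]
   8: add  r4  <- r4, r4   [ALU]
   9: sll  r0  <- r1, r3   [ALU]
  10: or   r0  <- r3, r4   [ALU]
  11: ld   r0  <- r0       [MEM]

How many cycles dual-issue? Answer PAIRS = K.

PAIRS = 3

[0] i0  ld.MEM  -- no-port MEM/MEM
[1] i1/i2  ld.MEM;add.ALU  -- pair
[2] i3  or.ALU  -- RAW r0
[3] i4/i5  bne.BR;xor.ALU  -- pair
[4] i6  ld.MEM  -- no-port MEM/BR
[5] i7/i8  bne.BR;add.ALU  -- pair
[6] i9  sll.ALU  -- WAW r0
[7] i10  or.ALU  -- RAW+WAW r0
[8] i11  ld.MEM  -- tail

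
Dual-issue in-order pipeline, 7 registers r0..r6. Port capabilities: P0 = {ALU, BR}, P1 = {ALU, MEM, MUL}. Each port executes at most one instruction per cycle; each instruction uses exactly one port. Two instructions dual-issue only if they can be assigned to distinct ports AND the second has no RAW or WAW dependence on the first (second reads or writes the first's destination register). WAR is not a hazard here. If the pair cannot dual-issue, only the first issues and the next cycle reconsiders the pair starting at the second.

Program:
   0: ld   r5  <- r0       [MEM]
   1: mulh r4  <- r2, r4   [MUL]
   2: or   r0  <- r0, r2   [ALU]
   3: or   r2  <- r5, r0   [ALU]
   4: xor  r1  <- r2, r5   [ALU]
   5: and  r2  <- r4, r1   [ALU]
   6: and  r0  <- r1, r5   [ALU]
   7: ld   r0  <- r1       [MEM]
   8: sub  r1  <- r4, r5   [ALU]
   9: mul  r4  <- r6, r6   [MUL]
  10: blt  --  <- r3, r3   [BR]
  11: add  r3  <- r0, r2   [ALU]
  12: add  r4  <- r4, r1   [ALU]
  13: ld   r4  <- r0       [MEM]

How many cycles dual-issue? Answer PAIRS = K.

  cy0 -> i0 (ld.MEM) no-port MEM/MUL
  cy1 -> i1/i2 (mulh.MUL;or.ALU) pair
  cy2 -> i3 (or.ALU) RAW r2
  cy3 -> i4 (xor.ALU) RAW r1
  cy4 -> i5/i6 (and.ALU;and.ALU) pair
  cy5 -> i7/i8 (ld.MEM;sub.ALU) pair
  cy6 -> i9/i10 (mul.MUL;blt.BR) pair
  cy7 -> i11/i12 (add.ALU;add.ALU) pair
  cy8 -> i13 (ld.MEM) tail

PAIRS = 5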